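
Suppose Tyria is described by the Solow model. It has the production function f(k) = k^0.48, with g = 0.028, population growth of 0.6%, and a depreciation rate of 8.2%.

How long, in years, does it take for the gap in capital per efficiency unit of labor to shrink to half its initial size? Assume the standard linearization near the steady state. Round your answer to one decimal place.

about 11.5 years

Near the steady state the convergence rate is λ = (1 − α)(n + g + δ).
λ = (1 − 0.48) × 0.116 = 0.52 × 0.116 = 0.06032
Half-life = ln 2 / λ = 0.6931 / 0.06032 ≈ 11.49 years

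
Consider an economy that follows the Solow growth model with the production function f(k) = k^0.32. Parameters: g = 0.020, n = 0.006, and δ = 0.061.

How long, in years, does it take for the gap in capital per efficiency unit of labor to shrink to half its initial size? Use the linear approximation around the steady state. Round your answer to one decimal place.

Near the steady state the convergence rate is λ = (1 − α)(n + g + δ).
λ = (1 − 0.32) × 0.087 = 0.68 × 0.087 = 0.05916
Half-life = ln 2 / λ = 0.6931 / 0.05916 ≈ 11.72 years

t_½ ≈ 11.7 years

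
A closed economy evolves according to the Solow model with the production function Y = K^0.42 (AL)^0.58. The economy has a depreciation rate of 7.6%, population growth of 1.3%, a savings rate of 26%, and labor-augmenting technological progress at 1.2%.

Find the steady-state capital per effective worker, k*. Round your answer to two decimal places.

k* ≈ 5.11

In steady state, investment equals break-even investment: s·k^α = (n + g + δ)·k.
Rearranging, k^(1−α) = s / (n + g + δ).
k^0.58 = 0.26 / (0.013 + 0.012 + 0.076) = 0.26 / 0.101 = 2.5743
k* = 2.5743^(1/0.58) ≈ 5.1054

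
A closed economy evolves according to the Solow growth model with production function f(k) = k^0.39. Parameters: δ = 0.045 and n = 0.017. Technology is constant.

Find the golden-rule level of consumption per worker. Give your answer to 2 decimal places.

c_gold ≈ 1.98

At the golden rule, f'(k) = n + δ, so α·k^(α−1) = n + δ and k_gold = (α/(n + δ))^(1/(1−α)).
k_gold = (0.39/0.062)^(1/0.61) = 6.2903^1.6393 ≈ 20.3827
c_gold = f(k_gold) − (n + δ)·k_gold = 3.2405 − 0.062×20.3827 ≈ 1.9768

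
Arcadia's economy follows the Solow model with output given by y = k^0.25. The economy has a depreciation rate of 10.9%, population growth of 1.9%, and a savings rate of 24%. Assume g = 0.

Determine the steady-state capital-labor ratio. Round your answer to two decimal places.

Steady state requires s·f(k) = (n + δ)·k, i.e. s·k^α = (n + δ)·k.
Dividing both sides by k: k^(1−α) = s / (n + δ).
k^0.75 = 0.24 / (0.019 + 0.109) = 0.24 / 0.128 = 1.8750
k* = 1.8750^(1/0.75) ≈ 2.3121

k* = 2.31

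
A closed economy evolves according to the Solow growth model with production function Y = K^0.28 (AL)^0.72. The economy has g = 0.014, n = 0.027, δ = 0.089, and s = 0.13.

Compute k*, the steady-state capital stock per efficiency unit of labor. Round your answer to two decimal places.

In steady state, investment equals break-even investment: s·k^α = (n + g + δ)·k.
Dividing both sides by k: k^(1−α) = s / (n + g + δ).
k^0.72 = 0.13 / (0.027 + 0.014 + 0.089) = 0.13 / 0.130 = 1.0000
k* = 1.0000^(1/0.72) ≈ 1.0000

k* = 1.00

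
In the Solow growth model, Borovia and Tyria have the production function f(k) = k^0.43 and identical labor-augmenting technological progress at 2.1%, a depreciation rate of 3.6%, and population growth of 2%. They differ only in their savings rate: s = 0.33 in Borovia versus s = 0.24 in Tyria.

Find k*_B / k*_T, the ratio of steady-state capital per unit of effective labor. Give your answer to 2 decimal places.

Steady-state k* = [s/(n + g + δ)]^(1/(1−α)), so the ratio is [ (s_B/(n + g + δ)_B) / (s_T/(n + g + δ)_T) ]^1.7544.
s_B/(n + g + δ)_B = 0.33/0.077 = 4.2857; s_T/(n + g + δ)_T = 0.24/0.077 = 3.1169.
Ratio = (4.2857/3.1169)^1.7544 = 1.3750^1.7544 ≈ 1.7484

ratio ≈ 1.75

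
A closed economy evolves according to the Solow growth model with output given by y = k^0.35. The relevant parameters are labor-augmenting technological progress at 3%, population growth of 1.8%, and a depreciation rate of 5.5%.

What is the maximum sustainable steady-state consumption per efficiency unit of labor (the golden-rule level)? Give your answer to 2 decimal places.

c_gold ≈ 1.26

At the golden rule, f'(k) = n + g + δ, so α·k^(α−1) = n + g + δ and k_gold = (α/(n + g + δ))^(1/(1−α)).
k_gold = (0.35/0.103)^(1/0.65) = 3.3981^1.5385 ≈ 6.5661
c_gold = f(k_gold) − (n + g + δ)·k_gold = 1.9322 − 0.103×6.5661 ≈ 1.2559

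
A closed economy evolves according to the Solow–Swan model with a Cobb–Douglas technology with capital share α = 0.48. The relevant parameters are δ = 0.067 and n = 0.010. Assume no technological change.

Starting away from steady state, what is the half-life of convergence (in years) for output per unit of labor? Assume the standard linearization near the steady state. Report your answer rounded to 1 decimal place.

about 17.3 years

Near the steady state the convergence rate is λ = (1 − α)(n + δ).
λ = (1 − 0.48) × 0.077 = 0.52 × 0.077 = 0.04004
Half-life = ln 2 / λ = 0.6931 / 0.04004 ≈ 17.31 years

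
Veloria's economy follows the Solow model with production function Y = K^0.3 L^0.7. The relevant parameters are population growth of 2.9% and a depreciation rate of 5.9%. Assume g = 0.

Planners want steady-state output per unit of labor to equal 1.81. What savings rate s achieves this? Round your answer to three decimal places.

Steady state requires s·f(k) = (n + δ)·k, i.e. s·k^α = (n + δ)·k.
Since y* = [s/(n + δ)]^(α/(1−α)), we have s/(n + δ) = (y*)^((1−α)/α) = 1.81^2.3333 = 3.9925.
Therefore s = 3.9925 × (n + δ) = 3.9925 × 0.088 = 0.3513.

s ≈ 0.351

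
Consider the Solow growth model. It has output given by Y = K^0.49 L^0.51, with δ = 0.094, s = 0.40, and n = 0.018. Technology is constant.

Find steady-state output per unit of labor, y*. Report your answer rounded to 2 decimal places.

Steady state requires s·f(k) = (n + δ)·k, i.e. s·k^α = (n + δ)·k.
Dividing both sides by k: k^(1−α) = s / (n + δ).
k^0.51 = 0.40 / (0.018 + 0.094) = 0.40 / 0.112 = 3.5714
k* = 3.5714^(1/0.51) ≈ 12.1338
y* = (k*)^α = 12.1338^0.49 ≈ 3.3975

y* = 3.40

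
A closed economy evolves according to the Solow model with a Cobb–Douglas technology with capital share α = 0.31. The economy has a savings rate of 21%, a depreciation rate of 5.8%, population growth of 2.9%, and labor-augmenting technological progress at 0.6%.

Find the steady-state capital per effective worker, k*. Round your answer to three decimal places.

Steady state requires s·f(k) = (n + g + δ)·k, i.e. s·k^α = (n + g + δ)·k.
Rearranging, k^(1−α) = s / (n + g + δ).
k^0.69 = 0.21 / (0.029 + 0.006 + 0.058) = 0.21 / 0.093 = 2.2581
k* = 2.2581^(1/0.69) ≈ 3.2559

k* ≈ 3.256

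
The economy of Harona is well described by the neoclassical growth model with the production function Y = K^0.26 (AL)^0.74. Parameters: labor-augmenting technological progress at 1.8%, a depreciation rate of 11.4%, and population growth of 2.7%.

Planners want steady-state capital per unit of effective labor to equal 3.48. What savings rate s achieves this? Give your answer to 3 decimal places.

In steady state, investment equals break-even investment: s·k^α = (n + g + δ)·k.
So s / (n + g + δ) = (k*)^(1−α) = 3.48^0.74 = 2.5163.
Therefore s = 2.5163 × (n + g + δ) = 2.5163 × 0.159 = 0.4001.

s ≈ 0.400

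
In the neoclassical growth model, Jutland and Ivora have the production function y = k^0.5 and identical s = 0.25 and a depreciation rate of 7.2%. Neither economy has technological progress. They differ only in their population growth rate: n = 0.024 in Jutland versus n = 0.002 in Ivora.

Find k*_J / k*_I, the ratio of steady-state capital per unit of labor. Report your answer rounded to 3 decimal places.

Steady-state k* = [s/(n + δ)]^(1/(1−α)), so the ratio is [ (s_J/(n + δ)_J) / (s_I/(n + δ)_I) ]^2.
s_J/(n + δ)_J = 0.25/0.096 = 2.6042; s_I/(n + δ)_I = 0.25/0.074 = 3.3784.
Ratio = (2.6042/3.3784)^2 = 0.7708^2 ≈ 0.5941

k*_J / k*_I ≈ 0.594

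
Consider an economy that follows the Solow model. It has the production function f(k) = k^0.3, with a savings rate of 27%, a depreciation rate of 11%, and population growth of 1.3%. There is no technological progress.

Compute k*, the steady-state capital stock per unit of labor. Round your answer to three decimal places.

In steady state, investment equals break-even investment: s·k^α = (n + δ)·k.
Dividing both sides by k: k^(1−α) = s / (n + δ).
k^0.7 = 0.27 / (0.013 + 0.110) = 0.27 / 0.123 = 2.1951
k* = 2.1951^(1/0.7) ≈ 3.0746

k* ≈ 3.075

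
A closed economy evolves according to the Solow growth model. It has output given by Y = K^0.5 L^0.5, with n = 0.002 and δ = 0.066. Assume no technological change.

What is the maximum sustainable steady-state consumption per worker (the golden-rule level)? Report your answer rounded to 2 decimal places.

At the golden rule, f'(k) = n + δ, so α·k^(α−1) = n + δ and k_gold = (α/(n + δ))^(1/(1−α)).
k_gold = (0.5/0.068)^(1/0.5) = 7.3529^2 ≈ 54.0651
c_gold = f(k_gold) − (n + δ)·k_gold = 7.3529 − 0.068×54.0651 ≈ 3.6765

c_gold ≈ 3.68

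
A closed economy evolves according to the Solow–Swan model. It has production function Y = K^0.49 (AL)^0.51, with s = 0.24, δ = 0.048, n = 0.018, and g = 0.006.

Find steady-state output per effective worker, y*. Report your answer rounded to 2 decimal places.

y* ≈ 3.18

Steady state requires s·f(k) = (n + g + δ)·k, i.e. s·k^α = (n + g + δ)·k.
Rearranging, k^(1−α) = s / (n + g + δ).
k^0.51 = 0.24 / (0.018 + 0.006 + 0.048) = 0.24 / 0.072 = 3.3333
k* = 3.3333^(1/0.51) ≈ 10.5985
y* = (k*)^α = 10.5985^0.49 ≈ 3.1796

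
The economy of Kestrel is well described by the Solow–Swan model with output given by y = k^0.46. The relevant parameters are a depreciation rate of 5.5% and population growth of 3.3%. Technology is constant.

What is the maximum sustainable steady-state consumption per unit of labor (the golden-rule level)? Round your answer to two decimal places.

At the golden rule, f'(k) = n + δ, so α·k^(α−1) = n + δ and k_gold = (α/(n + δ))^(1/(1−α)).
k_gold = (0.46/0.088)^(1/0.54) = 5.2273^1.8519 ≈ 21.3884
c_gold = f(k_gold) − (n + δ)·k_gold = 4.0915 − 0.088×21.3884 ≈ 2.2093

c_gold ≈ 2.21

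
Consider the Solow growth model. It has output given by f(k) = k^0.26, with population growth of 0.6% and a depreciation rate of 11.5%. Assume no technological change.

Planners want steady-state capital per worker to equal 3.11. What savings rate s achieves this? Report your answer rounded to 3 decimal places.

s ≈ 0.280

Steady state requires s·f(k) = (n + δ)·k, i.e. s·k^α = (n + δ)·k.
So s / (n + δ) = (k*)^(1−α) = 3.11^0.74 = 2.3155.
Therefore s = 2.3155 × (n + δ) = 2.3155 × 0.121 = 0.2802.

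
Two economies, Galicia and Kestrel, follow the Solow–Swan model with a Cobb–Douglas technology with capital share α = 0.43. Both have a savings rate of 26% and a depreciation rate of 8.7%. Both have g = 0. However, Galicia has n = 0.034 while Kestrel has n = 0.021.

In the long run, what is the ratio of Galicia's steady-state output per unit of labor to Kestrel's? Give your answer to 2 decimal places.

ratio ≈ 0.92

Steady-state y* = [s/(n + δ)]^(α/(1−α)), so the ratio is [ (s_G/(n + δ)_G) / (s_K/(n + δ)_K) ]^0.7544.
s_G/(n + δ)_G = 0.26/0.121 = 2.1488; s_K/(n + δ)_K = 0.26/0.108 = 2.4074.
Ratio = (2.1488/2.4074)^0.7544 = 0.8926^0.7544 ≈ 0.9179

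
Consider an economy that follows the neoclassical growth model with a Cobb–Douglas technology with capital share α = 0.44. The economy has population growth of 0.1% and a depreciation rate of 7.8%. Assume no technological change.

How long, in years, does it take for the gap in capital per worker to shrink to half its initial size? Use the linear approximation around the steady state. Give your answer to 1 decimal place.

Near the steady state the convergence rate is λ = (1 − α)(n + δ).
λ = (1 − 0.44) × 0.079 = 0.56 × 0.079 = 0.04424
Half-life = ln 2 / λ = 0.6931 / 0.04424 ≈ 15.67 years

half-life ≈ 15.7 years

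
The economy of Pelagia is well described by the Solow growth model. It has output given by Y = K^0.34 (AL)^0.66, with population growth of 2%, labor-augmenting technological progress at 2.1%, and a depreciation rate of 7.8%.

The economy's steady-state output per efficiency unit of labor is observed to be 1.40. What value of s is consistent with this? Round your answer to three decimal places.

s ≈ 0.229

At the steady state, Δk = 0, so s·k^α = (n + g + δ)·k.
Since y* = [s/(n + g + δ)]^(α/(1−α)), we have s/(n + g + δ) = (y*)^((1−α)/α) = 1.40^1.9412 = 1.9216.
Therefore s = 1.9216 × (n + g + δ) = 1.9216 × 0.119 = 0.2287.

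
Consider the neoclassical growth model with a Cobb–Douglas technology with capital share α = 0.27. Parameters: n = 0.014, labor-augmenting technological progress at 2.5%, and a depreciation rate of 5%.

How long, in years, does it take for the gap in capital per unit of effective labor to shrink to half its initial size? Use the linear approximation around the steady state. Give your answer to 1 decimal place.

Near the steady state the convergence rate is λ = (1 − α)(n + g + δ).
λ = (1 − 0.27) × 0.089 = 0.73 × 0.089 = 0.06497
Half-life = ln 2 / λ = 0.6931 / 0.06497 ≈ 10.67 years

about 10.7 years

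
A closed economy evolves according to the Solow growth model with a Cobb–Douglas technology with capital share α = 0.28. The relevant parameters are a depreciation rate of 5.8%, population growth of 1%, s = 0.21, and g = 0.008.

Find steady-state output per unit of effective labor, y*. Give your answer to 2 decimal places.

In steady state, investment equals break-even investment: s·k^α = (n + g + δ)·k.
Dividing both sides by k: k^(1−α) = s / (n + g + δ).
k^0.72 = 0.21 / (0.010 + 0.008 + 0.058) = 0.21 / 0.076 = 2.7632
k* = 2.7632^(1/0.72) ≈ 4.1027
y* = (k*)^α = 4.1027^0.28 ≈ 1.4848

y* ≈ 1.48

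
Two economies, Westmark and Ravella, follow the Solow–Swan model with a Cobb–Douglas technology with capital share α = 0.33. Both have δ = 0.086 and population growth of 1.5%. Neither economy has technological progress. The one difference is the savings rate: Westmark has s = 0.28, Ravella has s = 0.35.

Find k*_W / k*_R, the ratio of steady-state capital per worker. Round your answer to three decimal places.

Steady-state k* = [s/(n + δ)]^(1/(1−α)), so the ratio is [ (s_W/(n + δ)_W) / (s_R/(n + δ)_R) ]^1.4925.
s_W/(n + δ)_W = 0.28/0.101 = 2.7723; s_R/(n + δ)_R = 0.35/0.101 = 3.4653.
Ratio = (2.7723/3.4653)^1.4925 = 0.8000^1.4925 ≈ 0.7167

ratio ≈ 0.717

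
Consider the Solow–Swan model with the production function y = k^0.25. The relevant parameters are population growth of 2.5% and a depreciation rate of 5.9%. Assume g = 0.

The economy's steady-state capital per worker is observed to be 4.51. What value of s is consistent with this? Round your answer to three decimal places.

At the steady state, Δk = 0, so s·k^α = (n + δ)·k.
So s / (n + δ) = (k*)^(1−α) = 4.51^0.75 = 3.0948.
Therefore s = 3.0948 × (n + δ) = 3.0948 × 0.084 = 0.2600.

s ≈ 0.260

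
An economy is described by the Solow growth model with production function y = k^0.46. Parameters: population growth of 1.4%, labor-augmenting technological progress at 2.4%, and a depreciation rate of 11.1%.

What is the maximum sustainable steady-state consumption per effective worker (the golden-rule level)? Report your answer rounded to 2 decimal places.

At the golden rule, f'(k) = n + g + δ, so α·k^(α−1) = n + g + δ and k_gold = (α/(n + g + δ))^(1/(1−α)).
k_gold = (0.46/0.149)^(1/0.54) = 3.0872^1.8519 ≈ 8.0654
c_gold = f(k_gold) − (n + g + δ)·k_gold = 2.6124 − 0.149×8.0654 ≈ 1.4107

c_gold ≈ 1.41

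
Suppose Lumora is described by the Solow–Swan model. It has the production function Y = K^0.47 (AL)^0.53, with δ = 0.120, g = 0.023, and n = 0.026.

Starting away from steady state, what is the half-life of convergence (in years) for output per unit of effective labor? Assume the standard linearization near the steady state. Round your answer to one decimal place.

Near the steady state the convergence rate is λ = (1 − α)(n + g + δ).
λ = (1 − 0.47) × 0.169 = 0.53 × 0.169 = 0.08957
Half-life = ln 2 / λ = 0.6931 / 0.08957 ≈ 7.74 years

t_½ ≈ 7.7 years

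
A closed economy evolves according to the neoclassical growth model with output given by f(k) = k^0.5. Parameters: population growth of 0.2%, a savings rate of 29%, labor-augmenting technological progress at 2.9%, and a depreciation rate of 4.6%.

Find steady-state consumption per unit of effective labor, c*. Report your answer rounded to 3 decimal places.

c* ≈ 2.674

In steady state, investment equals break-even investment: s·k^α = (n + g + δ)·k.
Dividing both sides by k: k^(1−α) = s / (n + g + δ).
k^0.5 = 0.29 / (0.002 + 0.029 + 0.046) = 0.29 / 0.077 = 3.7662
k* = 3.7662^(1/0.5) ≈ 14.1843
y* = (k*)^α = 14.1843^0.5 ≈ 3.7662
c* = (1 − s)·y* = (1 − 0.29) × 3.7662 ≈ 2.6740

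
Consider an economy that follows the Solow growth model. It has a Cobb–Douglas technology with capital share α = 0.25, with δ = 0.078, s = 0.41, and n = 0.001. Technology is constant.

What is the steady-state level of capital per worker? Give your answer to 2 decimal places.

In steady state, investment equals break-even investment: s·k^α = (n + δ)·k.
Rearranging, k^(1−α) = s / (n + δ).
k^0.75 = 0.41 / (0.001 + 0.078) = 0.41 / 0.079 = 5.1899
k* = 5.1899^(1/0.75) ≈ 8.9856

k* ≈ 8.99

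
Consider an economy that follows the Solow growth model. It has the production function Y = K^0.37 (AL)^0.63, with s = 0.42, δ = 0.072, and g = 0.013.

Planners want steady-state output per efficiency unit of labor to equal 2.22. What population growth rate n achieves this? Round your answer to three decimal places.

n ≈ 0.023

At the steady state, Δk = 0, so s·k^α = (n + g + δ)·k.
Since y* = [s/(n + g + δ)]^(α/(1−α)), we have s/(n + g + δ) = (y*)^((1−α)/α) = 2.22^1.7027 = 3.8881.
Therefore n + g + δ = s / 3.8881 = 0.42 / 3.8881 = 0.1080, so n = 0.1080 − 0.085 = 0.0230.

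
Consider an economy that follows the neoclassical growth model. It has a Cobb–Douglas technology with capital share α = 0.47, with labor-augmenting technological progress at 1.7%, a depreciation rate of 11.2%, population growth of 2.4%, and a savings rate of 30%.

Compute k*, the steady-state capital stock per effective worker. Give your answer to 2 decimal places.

k* = 3.56

At the steady state, Δk = 0, so s·k^α = (n + g + δ)·k.
Dividing both sides by k: k^(1−α) = s / (n + g + δ).
k^0.53 = 0.30 / (0.024 + 0.017 + 0.112) = 0.30 / 0.153 = 1.9608
k* = 1.9608^(1/0.53) ≈ 3.5625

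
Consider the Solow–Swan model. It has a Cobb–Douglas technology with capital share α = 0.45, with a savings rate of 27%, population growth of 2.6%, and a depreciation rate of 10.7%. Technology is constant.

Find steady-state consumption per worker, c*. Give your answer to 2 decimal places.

Steady state requires s·f(k) = (n + δ)·k, i.e. s·k^α = (n + δ)·k.
Dividing both sides by k: k^(1−α) = s / (n + δ).
k^0.55 = 0.27 / (0.026 + 0.107) = 0.27 / 0.133 = 2.0301
k* = 2.0301^(1/0.55) ≈ 3.6235
y* = (k*)^α = 3.6235^0.45 ≈ 1.7849
c* = (1 − s)·y* = (1 − 0.27) × 1.7849 ≈ 1.3030

c* ≈ 1.30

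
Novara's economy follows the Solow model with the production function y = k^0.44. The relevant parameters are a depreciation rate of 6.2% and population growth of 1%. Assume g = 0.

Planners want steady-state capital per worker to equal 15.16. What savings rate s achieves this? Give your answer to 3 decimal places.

s ≈ 0.330

In steady state, investment equals break-even investment: s·k^α = (n + δ)·k.
So s / (n + δ) = (k*)^(1−α) = 15.16^0.56 = 4.5834.
Therefore s = 4.5834 × (n + δ) = 4.5834 × 0.072 = 0.3300.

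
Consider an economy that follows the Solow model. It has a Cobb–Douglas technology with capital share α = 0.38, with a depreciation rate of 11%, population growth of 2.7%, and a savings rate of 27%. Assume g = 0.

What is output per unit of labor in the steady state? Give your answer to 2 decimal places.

y* = 1.52

In steady state, investment equals break-even investment: s·k^α = (n + δ)·k.
Dividing both sides by k: k^(1−α) = s / (n + δ).
k^0.62 = 0.27 / (0.027 + 0.110) = 0.27 / 0.137 = 1.9708
k* = 1.9708^(1/0.62) ≈ 2.9870
y* = (k*)^α = 2.9870^0.38 ≈ 1.5156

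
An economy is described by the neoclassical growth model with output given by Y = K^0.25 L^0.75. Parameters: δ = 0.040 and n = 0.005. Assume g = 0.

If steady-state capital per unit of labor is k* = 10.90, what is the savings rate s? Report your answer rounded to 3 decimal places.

At the steady state, Δk = 0, so s·k^α = (n + δ)·k.
So s / (n + δ) = (k*)^(1−α) = 10.90^0.75 = 5.9989.
Therefore s = 5.9989 × (n + δ) = 5.9989 × 0.045 = 0.2700.

s ≈ 0.270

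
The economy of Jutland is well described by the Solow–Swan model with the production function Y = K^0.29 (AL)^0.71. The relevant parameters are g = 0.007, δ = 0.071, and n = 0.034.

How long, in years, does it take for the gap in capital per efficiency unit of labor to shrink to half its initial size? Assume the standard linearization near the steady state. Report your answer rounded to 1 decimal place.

Near the steady state the convergence rate is λ = (1 − α)(n + g + δ).
λ = (1 − 0.29) × 0.112 = 0.71 × 0.112 = 0.07952
Half-life = ln 2 / λ = 0.6931 / 0.07952 ≈ 8.72 years

about 8.7 years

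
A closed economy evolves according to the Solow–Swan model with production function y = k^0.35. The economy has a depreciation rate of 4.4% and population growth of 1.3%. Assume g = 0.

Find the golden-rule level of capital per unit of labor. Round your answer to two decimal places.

The golden rule sets f'(k) = n + δ, i.e. α·k^(α−1) = n + δ.
So k^(1−α) = α / (n + δ) = 0.35 / 0.057 = 6.1404.
k_gold = 6.1404^(1/0.65) ≈ 16.3159

k_gold ≈ 16.32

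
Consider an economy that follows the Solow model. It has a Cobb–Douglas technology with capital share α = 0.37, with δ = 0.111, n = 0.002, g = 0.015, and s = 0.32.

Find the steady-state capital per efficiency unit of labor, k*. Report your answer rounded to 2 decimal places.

At the steady state, Δk = 0, so s·k^α = (n + g + δ)·k.
Dividing both sides by k: k^(1−α) = s / (n + g + δ).
k^0.63 = 0.32 / (0.002 + 0.015 + 0.111) = 0.32 / 0.128 = 2.5000
k* = 2.5000^(1/0.63) ≈ 4.2820

k* = 4.28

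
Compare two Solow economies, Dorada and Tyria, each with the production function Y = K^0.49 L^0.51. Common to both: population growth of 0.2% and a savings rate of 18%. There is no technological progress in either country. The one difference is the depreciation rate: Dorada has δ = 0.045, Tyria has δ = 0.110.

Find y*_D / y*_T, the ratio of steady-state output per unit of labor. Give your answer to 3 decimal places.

ratio ≈ 2.303

Steady-state y* = [s/(n + δ)]^(α/(1−α)), so the ratio is [ (s_D/(n + δ)_D) / (s_T/(n + δ)_T) ]^0.9608.
s_D/(n + δ)_D = 0.18/0.047 = 3.8298; s_T/(n + δ)_T = 0.18/0.112 = 1.6071.
Ratio = (3.8298/1.6071)^0.9608 = 2.3831^0.9608 ≈ 2.3033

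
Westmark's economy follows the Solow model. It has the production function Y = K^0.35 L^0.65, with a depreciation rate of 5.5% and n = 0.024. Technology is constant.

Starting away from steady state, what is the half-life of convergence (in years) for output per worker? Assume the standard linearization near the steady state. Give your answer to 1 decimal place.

half-life ≈ 13.5 years

Near the steady state the convergence rate is λ = (1 − α)(n + δ).
λ = (1 − 0.35) × 0.079 = 0.65 × 0.079 = 0.05135
Half-life = ln 2 / λ = 0.6931 / 0.05135 ≈ 13.50 years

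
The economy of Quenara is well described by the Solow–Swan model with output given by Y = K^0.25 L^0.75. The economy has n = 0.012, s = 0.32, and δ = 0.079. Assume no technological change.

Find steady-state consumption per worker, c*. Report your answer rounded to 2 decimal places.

In steady state, investment equals break-even investment: s·k^α = (n + δ)·k.
Rearranging, k^(1−α) = s / (n + δ).
k^0.75 = 0.32 / (0.012 + 0.079) = 0.32 / 0.091 = 3.5165
k* = 3.5165^(1/0.75) ≈ 5.3475
y* = (k*)^α = 5.3475^0.25 ≈ 1.5207
c* = (1 − s)·y* = (1 − 0.32) × 1.5207 ≈ 1.0341

c* = 1.03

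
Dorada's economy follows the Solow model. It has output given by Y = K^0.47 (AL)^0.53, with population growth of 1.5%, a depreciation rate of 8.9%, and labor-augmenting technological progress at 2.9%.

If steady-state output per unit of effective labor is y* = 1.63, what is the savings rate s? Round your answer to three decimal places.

s ≈ 0.231

Steady state requires s·f(k) = (n + g + δ)·k, i.e. s·k^α = (n + g + δ)·k.
Since y* = [s/(n + g + δ)]^(α/(1−α)), we have s/(n + g + δ) = (y*)^((1−α)/α) = 1.63^1.1277 = 1.7349.
Therefore s = 1.7349 × (n + g + δ) = 1.7349 × 0.133 = 0.2307.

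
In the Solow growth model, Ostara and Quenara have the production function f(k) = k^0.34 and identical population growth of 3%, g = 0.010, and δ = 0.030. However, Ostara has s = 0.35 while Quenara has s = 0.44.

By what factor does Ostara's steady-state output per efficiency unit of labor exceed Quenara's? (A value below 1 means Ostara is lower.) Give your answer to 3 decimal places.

y*_O / y*_Q ≈ 0.889

Steady-state y* = [s/(n + g + δ)]^(α/(1−α)), so the ratio is [ (s_O/(n + g + δ)_O) / (s_Q/(n + g + δ)_Q) ]^0.5152.
s_O/(n + g + δ)_O = 0.35/0.070 = 5.0000; s_Q/(n + g + δ)_Q = 0.44/0.070 = 6.2857.
Ratio = (5.0000/6.2857)^0.5152 = 0.7955^0.5152 ≈ 0.8888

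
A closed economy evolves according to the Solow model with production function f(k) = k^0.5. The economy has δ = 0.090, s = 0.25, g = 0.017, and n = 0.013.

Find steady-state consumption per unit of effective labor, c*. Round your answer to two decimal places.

Steady state requires s·f(k) = (n + g + δ)·k, i.e. s·k^α = (n + g + δ)·k.
Rearranging, k^(1−α) = s / (n + g + δ).
k^0.5 = 0.25 / (0.013 + 0.017 + 0.090) = 0.25 / 0.120 = 2.0833
k* = 2.0833^(1/0.5) ≈ 4.3401
y* = (k*)^α = 4.3401^0.5 ≈ 2.0833
c* = (1 − s)·y* = (1 − 0.25) × 2.0833 ≈ 1.5625

c* ≈ 1.56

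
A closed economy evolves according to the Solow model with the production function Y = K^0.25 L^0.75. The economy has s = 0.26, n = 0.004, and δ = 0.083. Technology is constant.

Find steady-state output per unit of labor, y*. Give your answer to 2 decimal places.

y* = 1.44

Steady state requires s·f(k) = (n + δ)·k, i.e. s·k^α = (n + δ)·k.
Rearranging, k^(1−α) = s / (n + δ).
k^0.75 = 0.26 / (0.004 + 0.083) = 0.26 / 0.087 = 2.9885
k* = 2.9885^(1/0.75) ≈ 4.3046
y* = (k*)^α = 4.3046^0.25 ≈ 1.4404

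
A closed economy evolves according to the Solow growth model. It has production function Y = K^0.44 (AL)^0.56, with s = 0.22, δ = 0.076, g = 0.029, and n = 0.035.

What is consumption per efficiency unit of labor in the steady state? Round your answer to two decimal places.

At the steady state, Δk = 0, so s·k^α = (n + g + δ)·k.
Rearranging, k^(1−α) = s / (n + g + δ).
k^0.56 = 0.22 / (0.035 + 0.029 + 0.076) = 0.22 / 0.140 = 1.5714
k* = 1.5714^(1/0.56) ≈ 2.2414
y* = (k*)^α = 2.2414^0.44 ≈ 1.4264
c* = (1 − s)·y* = (1 − 0.22) × 1.4264 ≈ 1.1126

c* = 1.11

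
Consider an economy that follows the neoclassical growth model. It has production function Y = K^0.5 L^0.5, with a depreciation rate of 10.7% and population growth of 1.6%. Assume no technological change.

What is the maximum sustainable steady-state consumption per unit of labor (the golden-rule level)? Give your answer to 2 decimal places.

c_gold ≈ 2.03

At the golden rule, f'(k) = n + δ, so α·k^(α−1) = n + δ and k_gold = (α/(n + δ))^(1/(1−α)).
k_gold = (0.5/0.123)^(1/0.5) = 4.0650^2 ≈ 16.5242
c_gold = f(k_gold) − (n + δ)·k_gold = 4.0650 − 0.123×16.5242 ≈ 2.0325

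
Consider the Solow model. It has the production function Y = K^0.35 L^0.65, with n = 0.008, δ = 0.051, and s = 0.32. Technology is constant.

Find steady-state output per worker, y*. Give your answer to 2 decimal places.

In steady state, investment equals break-even investment: s·k^α = (n + δ)·k.
Dividing both sides by k: k^(1−α) = s / (n + δ).
k^0.65 = 0.32 / (0.008 + 0.051) = 0.32 / 0.059 = 5.4237
k* = 5.4237^(1/0.65) ≈ 13.4799
y* = (k*)^α = 13.4799^0.35 ≈ 2.4854

y* ≈ 2.49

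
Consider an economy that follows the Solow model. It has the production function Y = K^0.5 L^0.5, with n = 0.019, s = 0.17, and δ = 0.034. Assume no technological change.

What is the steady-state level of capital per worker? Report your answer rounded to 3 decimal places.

k* = 10.288

In steady state, investment equals break-even investment: s·k^α = (n + δ)·k.
Dividing both sides by k: k^(1−α) = s / (n + δ).
k^0.5 = 0.17 / (0.019 + 0.034) = 0.17 / 0.053 = 3.2075
k* = 3.2075^(1/0.5) ≈ 10.2881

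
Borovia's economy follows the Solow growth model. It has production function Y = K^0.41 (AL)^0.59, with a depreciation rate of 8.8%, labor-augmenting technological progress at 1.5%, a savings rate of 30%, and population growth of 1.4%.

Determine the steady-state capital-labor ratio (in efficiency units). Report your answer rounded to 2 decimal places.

k* = 4.93

At the steady state, Δk = 0, so s·k^α = (n + g + δ)·k.
Rearranging, k^(1−α) = s / (n + g + δ).
k^0.59 = 0.30 / (0.014 + 0.015 + 0.088) = 0.30 / 0.117 = 2.5641
k* = 2.5641^(1/0.59) ≈ 4.9330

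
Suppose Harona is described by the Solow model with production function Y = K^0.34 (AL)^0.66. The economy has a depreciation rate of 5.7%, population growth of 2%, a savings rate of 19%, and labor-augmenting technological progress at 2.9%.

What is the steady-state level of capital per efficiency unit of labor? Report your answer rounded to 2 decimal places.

k* = 2.42

Steady state requires s·f(k) = (n + g + δ)·k, i.e. s·k^α = (n + g + δ)·k.
Dividing both sides by k: k^(1−α) = s / (n + g + δ).
k^0.66 = 0.19 / (0.020 + 0.029 + 0.057) = 0.19 / 0.106 = 1.7925
k* = 1.7925^(1/0.66) ≈ 2.4212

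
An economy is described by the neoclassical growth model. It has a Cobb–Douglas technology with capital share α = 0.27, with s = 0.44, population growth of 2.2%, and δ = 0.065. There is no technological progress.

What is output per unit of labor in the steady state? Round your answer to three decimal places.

y* ≈ 1.821

Steady state requires s·f(k) = (n + δ)·k, i.e. s·k^α = (n + δ)·k.
Rearranging, k^(1−α) = s / (n + δ).
k^0.73 = 0.44 / (0.022 + 0.065) = 0.44 / 0.087 = 5.0575
k* = 5.0575^(1/0.73) ≈ 9.2108
y* = (k*)^α = 9.2108^0.27 ≈ 1.8212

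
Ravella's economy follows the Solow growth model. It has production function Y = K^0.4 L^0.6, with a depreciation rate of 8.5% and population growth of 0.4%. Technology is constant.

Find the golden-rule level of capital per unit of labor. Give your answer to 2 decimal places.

k_gold ≈ 12.24

The golden rule sets f'(k) = n + δ, i.e. α·k^(α−1) = n + δ.
So k^(1−α) = α / (n + δ) = 0.4 / 0.089 = 4.4944.
k_gold = 4.4944^(1/0.6) ≈ 12.2401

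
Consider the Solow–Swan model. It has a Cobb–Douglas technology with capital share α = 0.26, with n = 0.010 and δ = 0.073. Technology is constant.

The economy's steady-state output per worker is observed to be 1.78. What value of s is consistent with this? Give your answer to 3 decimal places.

s ≈ 0.428

In steady state, investment equals break-even investment: s·k^α = (n + δ)·k.
Since y* = [s/(n + δ)]^(α/(1−α)), we have s/(n + δ) = (y*)^((1−α)/α) = 1.78^2.8462 = 5.1611.
Therefore s = 5.1611 × (n + δ) = 5.1611 × 0.083 = 0.4284.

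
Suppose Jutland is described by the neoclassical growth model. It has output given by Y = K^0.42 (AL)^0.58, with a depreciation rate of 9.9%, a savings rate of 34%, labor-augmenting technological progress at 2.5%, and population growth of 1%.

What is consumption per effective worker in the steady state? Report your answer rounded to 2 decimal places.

c* ≈ 1.30

At the steady state, Δk = 0, so s·k^α = (n + g + δ)·k.
Rearranging, k^(1−α) = s / (n + g + δ).
k^0.58 = 0.34 / (0.010 + 0.025 + 0.099) = 0.34 / 0.134 = 2.5373
k* = 2.5373^(1/0.58) ≈ 4.9796
y* = (k*)^α = 4.9796^0.42 ≈ 1.9626
c* = (1 − s)·y* = (1 − 0.34) × 1.9626 ≈ 1.2953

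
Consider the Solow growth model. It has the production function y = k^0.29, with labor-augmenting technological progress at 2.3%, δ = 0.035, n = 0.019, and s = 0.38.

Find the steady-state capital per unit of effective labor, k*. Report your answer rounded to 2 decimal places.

k* = 9.47

In steady state, investment equals break-even investment: s·k^α = (n + g + δ)·k.
Dividing both sides by k: k^(1−α) = s / (n + g + δ).
k^0.71 = 0.38 / (0.019 + 0.023 + 0.035) = 0.38 / 0.077 = 4.9351
k* = 4.9351^(1/0.71) ≈ 9.4727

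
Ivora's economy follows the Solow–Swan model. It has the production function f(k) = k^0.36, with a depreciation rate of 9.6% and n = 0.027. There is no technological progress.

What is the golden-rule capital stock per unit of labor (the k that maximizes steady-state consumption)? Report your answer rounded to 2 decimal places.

The golden rule sets f'(k) = n + δ, i.e. α·k^(α−1) = n + δ.
So k^(1−α) = α / (n + δ) = 0.36 / 0.123 = 2.9268.
k_gold = 2.9268^(1/0.64) ≈ 5.3547

k_gold ≈ 5.35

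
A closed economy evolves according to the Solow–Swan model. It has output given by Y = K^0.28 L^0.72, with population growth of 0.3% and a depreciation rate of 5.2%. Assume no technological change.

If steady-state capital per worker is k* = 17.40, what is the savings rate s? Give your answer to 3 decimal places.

s ≈ 0.430

At the steady state, Δk = 0, so s·k^α = (n + δ)·k.
So s / (n + δ) = (k*)^(1−α) = 17.40^0.72 = 7.8198.
Therefore s = 7.8198 × (n + δ) = 7.8198 × 0.055 = 0.4301.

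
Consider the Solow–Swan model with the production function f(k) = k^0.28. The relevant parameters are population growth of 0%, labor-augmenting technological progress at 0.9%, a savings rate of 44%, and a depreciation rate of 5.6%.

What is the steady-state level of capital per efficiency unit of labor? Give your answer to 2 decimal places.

k* = 14.24

In steady state, investment equals break-even investment: s·k^α = (n + g + δ)·k.
Rearranging, k^(1−α) = s / (n + g + δ).
k^0.72 = 0.44 / (0.000 + 0.009 + 0.056) = 0.44 / 0.065 = 6.7692
k* = 6.7692^(1/0.72) ≈ 14.2405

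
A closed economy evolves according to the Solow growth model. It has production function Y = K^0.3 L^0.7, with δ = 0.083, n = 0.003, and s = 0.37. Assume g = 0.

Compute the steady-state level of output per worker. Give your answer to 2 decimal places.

y* = 1.87

Steady state requires s·f(k) = (n + δ)·k, i.e. s·k^α = (n + δ)·k.
Dividing both sides by k: k^(1−α) = s / (n + δ).
k^0.7 = 0.37 / (0.003 + 0.083) = 0.37 / 0.086 = 4.3023
k* = 4.3023^(1/0.7) ≈ 8.0406
y* = (k*)^α = 8.0406^0.3 ≈ 1.8689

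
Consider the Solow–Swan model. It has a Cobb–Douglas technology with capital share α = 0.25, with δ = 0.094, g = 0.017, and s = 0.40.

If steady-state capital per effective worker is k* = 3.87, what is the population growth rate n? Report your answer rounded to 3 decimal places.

n ≈ 0.034

Steady state requires s·f(k) = (n + g + δ)·k, i.e. s·k^α = (n + g + δ)·k.
So s / (n + g + δ) = (k*)^(1−α) = 3.87^0.75 = 2.7592.
Therefore n + g + δ = s / 2.7592 = 0.40 / 2.7592 = 0.1450, so n = 0.1450 − 0.111 = 0.0340.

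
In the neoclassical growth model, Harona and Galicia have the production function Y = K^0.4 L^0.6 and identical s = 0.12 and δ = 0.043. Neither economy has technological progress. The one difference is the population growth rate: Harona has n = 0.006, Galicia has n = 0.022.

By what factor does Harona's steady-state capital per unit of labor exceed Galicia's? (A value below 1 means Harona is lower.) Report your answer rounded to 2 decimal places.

ratio ≈ 1.60

Steady-state k* = [s/(n + δ)]^(1/(1−α)), so the ratio is [ (s_H/(n + δ)_H) / (s_G/(n + δ)_G) ]^1.6667.
s_H/(n + δ)_H = 0.12/0.049 = 2.4490; s_G/(n + δ)_G = 0.12/0.065 = 1.8462.
Ratio = (2.4490/1.8462)^1.6667 = 1.3265^1.6667 ≈ 1.6015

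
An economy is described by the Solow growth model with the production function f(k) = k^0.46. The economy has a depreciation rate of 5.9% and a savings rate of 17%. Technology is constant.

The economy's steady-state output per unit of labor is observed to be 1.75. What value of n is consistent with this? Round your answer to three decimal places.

At the steady state, Δk = 0, so s·k^α = (n + δ)·k.
Since y* = [s/(n + δ)]^(α/(1−α)), we have s/(n + δ) = (y*)^((1−α)/α) = 1.75^1.1739 = 1.9289.
Therefore n + δ = s / 1.9289 = 0.17 / 1.9289 = 0.0881, so n = 0.0881 − 0.059 = 0.0291.

n ≈ 0.029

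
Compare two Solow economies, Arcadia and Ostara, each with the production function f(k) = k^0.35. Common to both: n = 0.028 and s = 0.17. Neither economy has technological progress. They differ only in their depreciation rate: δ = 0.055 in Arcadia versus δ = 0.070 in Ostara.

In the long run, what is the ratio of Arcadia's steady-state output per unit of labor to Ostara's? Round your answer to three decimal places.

y*_A / y*_O ≈ 1.094

Steady-state y* = [s/(n + δ)]^(α/(1−α)), so the ratio is [ (s_A/(n + δ)_A) / (s_O/(n + δ)_O) ]^0.5385.
s_A/(n + δ)_A = 0.17/0.083 = 2.0482; s_O/(n + δ)_O = 0.17/0.098 = 1.7347.
Ratio = (2.0482/1.7347)^0.5385 = 1.1807^0.5385 ≈ 1.0936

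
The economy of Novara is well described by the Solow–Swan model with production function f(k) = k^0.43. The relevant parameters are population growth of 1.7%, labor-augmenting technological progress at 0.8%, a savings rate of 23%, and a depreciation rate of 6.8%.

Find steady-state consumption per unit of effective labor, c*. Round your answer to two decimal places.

At the steady state, Δk = 0, so s·k^α = (n + g + δ)·k.
Rearranging, k^(1−α) = s / (n + g + δ).
k^0.57 = 0.23 / (0.017 + 0.008 + 0.068) = 0.23 / 0.093 = 2.4731
k* = 2.4731^(1/0.57) ≈ 4.8966
y* = (k*)^α = 4.8966^0.43 ≈ 1.9800
c* = (1 − s)·y* = (1 − 0.23) × 1.9800 ≈ 1.5246

c* = 1.52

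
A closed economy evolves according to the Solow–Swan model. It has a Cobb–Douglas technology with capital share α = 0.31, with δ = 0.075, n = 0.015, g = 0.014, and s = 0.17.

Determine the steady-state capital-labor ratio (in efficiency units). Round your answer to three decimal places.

In steady state, investment equals break-even investment: s·k^α = (n + g + δ)·k.
Dividing both sides by k: k^(1−α) = s / (n + g + δ).
k^0.69 = 0.17 / (0.015 + 0.014 + 0.075) = 0.17 / 0.104 = 1.6346
k* = 1.6346^(1/0.69) ≈ 2.0384

k* ≈ 2.038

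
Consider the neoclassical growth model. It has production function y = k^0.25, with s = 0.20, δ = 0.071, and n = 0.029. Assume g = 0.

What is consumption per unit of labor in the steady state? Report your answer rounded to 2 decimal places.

At the steady state, Δk = 0, so s·k^α = (n + δ)·k.
Dividing both sides by k: k^(1−α) = s / (n + δ).
k^0.75 = 0.20 / (0.029 + 0.071) = 0.20 / 0.100 = 2.0000
k* = 2.0000^(1/0.75) ≈ 2.5198
y* = (k*)^α = 2.5198^0.25 ≈ 1.2599
c* = (1 − s)·y* = (1 − 0.20) × 1.2599 ≈ 1.0079

c* = 1.01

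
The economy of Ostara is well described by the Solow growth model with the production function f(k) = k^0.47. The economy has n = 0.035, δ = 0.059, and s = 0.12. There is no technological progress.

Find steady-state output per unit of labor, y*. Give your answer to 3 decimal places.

In steady state, investment equals break-even investment: s·k^α = (n + δ)·k.
Rearranging, k^(1−α) = s / (n + δ).
k^0.53 = 0.12 / (0.035 + 0.059) = 0.12 / 0.094 = 1.2766
k* = 1.2766^(1/0.53) ≈ 1.5853
y* = (k*)^α = 1.5853^0.47 ≈ 1.2418

y* ≈ 1.242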